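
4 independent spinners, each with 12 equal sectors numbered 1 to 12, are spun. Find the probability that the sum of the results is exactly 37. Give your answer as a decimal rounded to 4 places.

There are 12^4 = 20736 equally likely outcomes.
The number of ordered 4-tuples from {1,…,12} summing to 37 is 364.
P(sum = 37) = 364/20736 = 91/5184 ≈ 0.0176.

0.0176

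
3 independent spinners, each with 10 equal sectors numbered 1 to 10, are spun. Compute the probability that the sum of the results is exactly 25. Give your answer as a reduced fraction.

There are 10^3 = 1000 equally likely outcomes.
The number of ordered 3-tuples from {1,…,10} summing to 25 is 21.
P(sum = 25) = 21/1000.

21/1000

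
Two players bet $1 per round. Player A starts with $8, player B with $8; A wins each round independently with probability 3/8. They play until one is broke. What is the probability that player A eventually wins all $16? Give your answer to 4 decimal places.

0.0165

Let r = q/p = (5/8)/(3/8) = 5/3. The recurrence P(i) = p·P(i+1) + q·P(i−1) with P(0)=0, P(16)=1 gives P(i) = (1 − r^i)/(1 − r^16).
P(8) = (1 − (5/3)^8) / (1 − (5/3)^16) = 6561/397186 ≈ 0.0165.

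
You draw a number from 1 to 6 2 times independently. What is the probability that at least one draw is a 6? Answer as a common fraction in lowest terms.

11/36

P(no draw is a 6) = (5/6)^2 = 25/36.
P(at least one) = 1 − 25/36 = 11/36.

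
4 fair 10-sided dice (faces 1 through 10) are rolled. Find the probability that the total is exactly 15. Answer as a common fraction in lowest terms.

There are 10^4 = 10000 equally likely outcomes.
The number of ordered 4-tuples from {1,…,10} summing to 15 is 348.
P(sum = 15) = 348/10000 = 87/2500.

87/2500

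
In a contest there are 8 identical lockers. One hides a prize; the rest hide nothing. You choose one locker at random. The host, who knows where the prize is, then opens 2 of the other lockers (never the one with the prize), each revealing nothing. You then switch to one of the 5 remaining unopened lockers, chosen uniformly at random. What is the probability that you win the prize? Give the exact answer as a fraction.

7/40

Your original locker holds the prize with probability 1/8, so the other 7 collectively hold it with probability 7/8.
The host can always find 2 empty lockers to open, so the reveals don't change that 7/8; it is now spread over the 5 remaining unopened lockers.
P(win by switching) = (7/8) · (1/5) = 7/40.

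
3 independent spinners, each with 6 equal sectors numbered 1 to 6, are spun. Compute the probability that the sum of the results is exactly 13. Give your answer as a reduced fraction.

7/72

There are 6^3 = 216 equally likely outcomes.
The number of ordered 3-tuples from {1,…,6} summing to 13 is 21.
P(sum = 13) = 21/216 = 7/72.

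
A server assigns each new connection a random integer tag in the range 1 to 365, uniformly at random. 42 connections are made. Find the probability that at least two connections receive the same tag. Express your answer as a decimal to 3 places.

0.914

It's easier to compute the probability that all 42 are distinct.
P(all distinct) = 365/365 · 364/365 · ··· · 324/365 ≈ 0.086.
So the probability of at least one match is 1 − 0.086 = 0.914.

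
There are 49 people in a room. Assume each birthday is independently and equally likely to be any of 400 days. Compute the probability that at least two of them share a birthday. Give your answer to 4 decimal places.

It's easier to compute the probability that all 49 are distinct.
P(all distinct) = 400/400 · 399/400 · ··· · 352/400 ≈ 0.0466.
So the probability of at least one match is 1 − 0.0466 = 0.9534.

0.9534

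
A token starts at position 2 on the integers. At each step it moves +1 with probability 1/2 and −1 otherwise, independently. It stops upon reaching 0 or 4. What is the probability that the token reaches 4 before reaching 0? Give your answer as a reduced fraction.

1/2

With a fair step, P(i) = ½P(i−1) + ½P(i+1) with P(0)=0, P(4)=1 has the linear solution P(i) = i/4.
P(2) = 2/4 = 1/2.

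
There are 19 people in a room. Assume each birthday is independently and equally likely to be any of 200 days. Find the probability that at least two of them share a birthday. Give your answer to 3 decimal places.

0.586

It's easier to compute the probability that all 19 are distinct.
P(all distinct) = 200/200 · 199/200 · ··· · 182/200 ≈ 0.414.
So the probability of at least one match is 1 − 0.414 = 0.586.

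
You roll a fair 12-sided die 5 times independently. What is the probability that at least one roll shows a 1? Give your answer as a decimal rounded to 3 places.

P(no roll shows a 1) = (11/12)^5 ≈ 0.647.
P(at least one) = 1 − 0.647 = 0.353.

0.353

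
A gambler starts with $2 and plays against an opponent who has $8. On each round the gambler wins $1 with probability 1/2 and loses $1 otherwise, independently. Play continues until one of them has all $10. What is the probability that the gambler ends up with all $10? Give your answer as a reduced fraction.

With a fair step, P(i) = ½P(i−1) + ½P(i+1) with P(0)=0, P(10)=1 has the linear solution P(i) = i/10.
P(2) = 2/10 = 1/5.

1/5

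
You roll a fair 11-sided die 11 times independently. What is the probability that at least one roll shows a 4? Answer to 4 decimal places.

0.6495

P(no roll shows a 4) = (10/11)^11 ≈ 0.3505.
P(at least one) = 1 − 0.3505 = 0.6495.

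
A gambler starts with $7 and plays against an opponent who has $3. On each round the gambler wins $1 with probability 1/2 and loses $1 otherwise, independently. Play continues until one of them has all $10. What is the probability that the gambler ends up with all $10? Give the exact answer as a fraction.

With a fair step, P(i) = ½P(i−1) + ½P(i+1) with P(0)=0, P(10)=1 has the linear solution P(i) = i/10.
P(7) = 7/10.

7/10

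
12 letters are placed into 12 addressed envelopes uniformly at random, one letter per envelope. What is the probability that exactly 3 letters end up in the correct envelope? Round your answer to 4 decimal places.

Choose which 3 of the 12 are fixed: C(12,3) = 220 ways.
The remaining 9 must have no fixed point: D(9) = 133496.
P = 220·133496/479001600 = 16687/272160 ≈ 0.0613.

0.0613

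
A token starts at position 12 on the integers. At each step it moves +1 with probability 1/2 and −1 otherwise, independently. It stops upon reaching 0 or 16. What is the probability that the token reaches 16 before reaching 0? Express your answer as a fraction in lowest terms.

3/4

With a fair step, P(i) = ½P(i−1) + ½P(i+1) with P(0)=0, P(16)=1 has the linear solution P(i) = i/16.
P(12) = 12/16 = 3/4.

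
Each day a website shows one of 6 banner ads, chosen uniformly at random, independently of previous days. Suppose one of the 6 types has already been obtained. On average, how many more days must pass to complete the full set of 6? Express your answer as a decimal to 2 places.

13.70

Starting from 1 distinct type, each trial gives a new one with probability (6−i)/6 when i types are held, so the wait for the next new type is 6/(6−i).
E = 6/5 + 6/4 + 6/3 + 6/2 + 6/1 = 137/10 ≈ 13.70.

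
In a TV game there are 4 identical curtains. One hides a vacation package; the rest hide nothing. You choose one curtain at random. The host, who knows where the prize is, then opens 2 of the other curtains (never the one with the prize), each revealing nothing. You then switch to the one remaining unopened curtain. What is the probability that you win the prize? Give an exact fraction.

3/4

Your original curtain holds the prize with probability 1/4, so the other 3 collectively hold it with probability 3/4.
The host can always find 2 empty curtains to open, so the reveals don't change that 3/4; it is now spread over the 1 remaining unopened curtain.
P(win by switching) = (3/4) · (1/1) = 3/4.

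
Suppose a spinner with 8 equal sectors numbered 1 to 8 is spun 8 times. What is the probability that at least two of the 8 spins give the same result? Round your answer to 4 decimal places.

0.9976

P(all 8 different) = 8/8 · 7/8 · ··· · 1/8 ≈ 0.0024.
P(at least two equal) = 1 − 0.0024 = 0.9976.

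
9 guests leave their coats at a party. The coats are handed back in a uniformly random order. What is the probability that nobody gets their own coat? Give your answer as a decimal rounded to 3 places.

This is the derangement probability: permutations of 9 with no fixed point.
D(9) = 9! · (1 − 1/1! + 1/2! − ··· + (−1)^9/9!) = 133496.
P = 133496/362880 = 16687/45360 ≈ 0.368.

0.368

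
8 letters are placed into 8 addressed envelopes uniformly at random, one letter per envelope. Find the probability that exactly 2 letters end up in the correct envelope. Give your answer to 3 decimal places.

Choose which 2 of the 8 are fixed: C(8,2) = 28 ways.
The remaining 6 must have no fixed point: D(6) = 265.
P = 28·265/40320 = 53/288 ≈ 0.184.

0.184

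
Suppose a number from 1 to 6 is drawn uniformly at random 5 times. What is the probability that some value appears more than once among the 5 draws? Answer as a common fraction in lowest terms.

P(all 5 different) = 6/6 · 5/6 · ··· · 2/6 = 5/54.
P(at least two equal) = 1 − 5/54 = 49/54.

49/54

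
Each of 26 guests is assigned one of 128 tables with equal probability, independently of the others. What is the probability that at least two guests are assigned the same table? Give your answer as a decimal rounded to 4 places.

It's easier to compute the probability that all 26 are distinct.
P(all distinct) = 128/128 · 127/128 · ··· · 103/128 ≈ 0.0654.
So the probability of at least one match is 1 − 0.0654 = 0.9346.

0.9346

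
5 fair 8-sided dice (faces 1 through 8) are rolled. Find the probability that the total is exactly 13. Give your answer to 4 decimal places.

There are 8^5 = 32768 equally likely outcomes.
The number of ordered 5-tuples from {1,…,8} summing to 13 is 490.
P(sum = 13) = 490/32768 = 245/16384 ≈ 0.0150.

0.0150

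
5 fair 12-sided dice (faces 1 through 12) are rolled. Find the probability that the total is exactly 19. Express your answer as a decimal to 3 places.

There are 12^5 = 248832 equally likely outcomes.
The number of ordered 5-tuples from {1,…,12} summing to 19 is 2985.
P(sum = 19) = 2985/248832 = 995/82944 ≈ 0.012.

0.012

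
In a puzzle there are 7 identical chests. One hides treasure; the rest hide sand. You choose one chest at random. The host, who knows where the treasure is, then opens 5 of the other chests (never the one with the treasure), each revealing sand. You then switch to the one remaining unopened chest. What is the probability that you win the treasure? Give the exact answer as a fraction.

Your original chest holds the treasure with probability 1/7, so the other 6 collectively hold it with probability 6/7.
The host can always find 5 empty chests to open, so the reveals don't change that 6/7; it is now spread over the 1 remaining unopened chest.
P(win by switching) = (6/7) · (1/1) = 6/7.

6/7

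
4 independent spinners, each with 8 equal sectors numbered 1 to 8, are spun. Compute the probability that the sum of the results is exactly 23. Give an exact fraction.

There are 8^4 = 4096 equally likely outcomes.
The number of ordered 4-tuples from {1,…,8} summing to 23 is 204.
P(sum = 23) = 204/4096 = 51/1024.

51/1024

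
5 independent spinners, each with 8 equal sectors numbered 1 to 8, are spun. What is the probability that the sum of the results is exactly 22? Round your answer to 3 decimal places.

There are 8^5 = 32768 equally likely outcomes.
The number of ordered 5-tuples from {1,…,8} summing to 22 is 2460.
P(sum = 22) = 2460/32768 = 615/8192 ≈ 0.075.

0.075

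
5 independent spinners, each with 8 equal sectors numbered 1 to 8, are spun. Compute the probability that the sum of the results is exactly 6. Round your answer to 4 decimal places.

0.0002

There are 8^5 = 32768 equally likely outcomes.
The number of ordered 5-tuples from {1,…,8} summing to 6 is 5.
P(sum = 6) = 5/32768 ≈ 0.0002.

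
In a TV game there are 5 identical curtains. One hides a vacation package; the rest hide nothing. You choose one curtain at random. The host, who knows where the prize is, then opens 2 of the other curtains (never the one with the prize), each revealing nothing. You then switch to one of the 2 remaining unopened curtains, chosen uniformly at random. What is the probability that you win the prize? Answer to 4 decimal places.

0.4000

Your original curtain holds the prize with probability 1/5, so the other 4 collectively hold it with probability 4/5.
The host can always find 2 empty curtains to open, so the reveals don't change that 4/5; it is now spread over the 2 remaining unopened curtains.
P(win by switching) = (4/5) · (1/2) = 2/5 ≈ 0.4000.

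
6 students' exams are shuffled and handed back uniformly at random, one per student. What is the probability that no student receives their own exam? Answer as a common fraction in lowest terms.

This is the derangement probability: permutations of 6 with no fixed point.
D(6) = 6! · (1 − 1/1! + 1/2! − ··· + (−1)^6/6!) = 265.
P = 265/720 = 53/144.

53/144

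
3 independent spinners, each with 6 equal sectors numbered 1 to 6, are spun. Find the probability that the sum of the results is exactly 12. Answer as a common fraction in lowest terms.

There are 6^3 = 216 equally likely outcomes.
The number of ordered 3-tuples from {1,…,6} summing to 12 is 25.
P(sum = 12) = 25/216.

25/216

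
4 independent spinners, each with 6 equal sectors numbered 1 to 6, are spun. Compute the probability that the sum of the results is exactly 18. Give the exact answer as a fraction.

There are 6^4 = 1296 equally likely outcomes.
The number of ordered 4-tuples from {1,…,6} summing to 18 is 80.
P(sum = 18) = 80/1296 = 5/81.

5/81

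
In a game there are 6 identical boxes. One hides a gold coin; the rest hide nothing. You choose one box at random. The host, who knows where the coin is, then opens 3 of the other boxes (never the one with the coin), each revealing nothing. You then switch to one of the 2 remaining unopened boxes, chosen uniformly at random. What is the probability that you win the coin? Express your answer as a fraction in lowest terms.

Your original box holds the coin with probability 1/6, so the other 5 collectively hold it with probability 5/6.
The host can always find 3 empty boxes to open, so the reveals don't change that 5/6; it is now spread over the 2 remaining unopened boxes.
P(win by switching) = (5/6) · (1/2) = 5/12.

5/12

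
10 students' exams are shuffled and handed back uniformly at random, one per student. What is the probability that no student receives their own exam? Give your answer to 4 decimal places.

0.3679

This is the derangement probability: permutations of 10 with no fixed point.
D(10) = 10! · (1 − 1/1! + 1/2! − ··· + (−1)^10/10!) = 1334961.
P = 1334961/3628800 = 16481/44800 ≈ 0.3679.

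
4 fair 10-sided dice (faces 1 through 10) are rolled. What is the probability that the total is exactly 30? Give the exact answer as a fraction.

141/5000

There are 10^4 = 10000 equally likely outcomes.
The number of ordered 4-tuples from {1,…,10} summing to 30 is 282.
P(sum = 30) = 282/10000 = 141/5000.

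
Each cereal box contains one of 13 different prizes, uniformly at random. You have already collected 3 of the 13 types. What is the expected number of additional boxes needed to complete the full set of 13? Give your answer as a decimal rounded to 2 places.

Starting from 3 distinct types, each trial gives a new one with probability (13−i)/13 when i types are held, so the wait for the next new type is 13/(13−i).
E = 13/10 + 13/9 + 13/8 + 13/7 + 13/6 + 13/5 + 13/4 + 13/3 + 13/2 + 13/1 = 95953/2520 ≈ 38.08.

38.08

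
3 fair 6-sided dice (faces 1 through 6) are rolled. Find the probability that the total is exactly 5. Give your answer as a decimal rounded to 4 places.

There are 6^3 = 216 equally likely outcomes.
The number of ordered 3-tuples from {1,…,6} summing to 5 is 6.
P(sum = 5) = 6/216 = 1/36 ≈ 0.0278.

0.0278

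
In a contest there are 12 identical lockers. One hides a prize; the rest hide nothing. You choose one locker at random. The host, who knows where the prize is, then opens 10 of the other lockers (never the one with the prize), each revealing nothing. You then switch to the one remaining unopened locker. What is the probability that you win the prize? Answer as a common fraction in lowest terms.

Your original locker holds the prize with probability 1/12, so the other 11 collectively hold it with probability 11/12.
The host can always find 10 empty lockers to open, so the reveals don't change that 11/12; it is now spread over the 1 remaining unopened locker.
P(win by switching) = (11/12) · (1/1) = 11/12.

11/12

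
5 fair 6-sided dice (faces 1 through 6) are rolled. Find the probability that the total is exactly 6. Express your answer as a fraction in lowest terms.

There are 6^5 = 7776 equally likely outcomes.
The number of ordered 5-tuples from {1,…,6} summing to 6 is 5.
P(sum = 6) = 5/7776.

5/7776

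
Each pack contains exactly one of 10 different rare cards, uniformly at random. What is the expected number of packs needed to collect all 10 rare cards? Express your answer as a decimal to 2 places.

29.29

After i distinct types are collected, each trial gives a new one with probability (10−i)/10, so the expected wait for the next new type is 10/(10−i).
E = 10/10 + 10/9 + 10/8 + 10/7 + 10/6 + 10/5 + 10/4 + 10/3 + 10/2 + 10/1 = 7381/252 ≈ 29.29.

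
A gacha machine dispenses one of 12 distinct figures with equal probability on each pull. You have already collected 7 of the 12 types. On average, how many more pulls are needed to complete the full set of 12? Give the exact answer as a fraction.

Starting from 7 distinct types, each trial gives a new one with probability (12−i)/12 when i types are held, so the wait for the next new type is 12/(12−i).
E = 12/5 + 12/4 + 12/3 + 12/2 + 12/1 = 137/5.

137/5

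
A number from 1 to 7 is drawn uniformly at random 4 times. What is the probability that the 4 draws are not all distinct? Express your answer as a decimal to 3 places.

0.650

P(all 4 different) = 7/7 · 6/7 · ··· · 4/7 ≈ 0.350.
P(at least two equal) = 1 − 0.350 = 0.650.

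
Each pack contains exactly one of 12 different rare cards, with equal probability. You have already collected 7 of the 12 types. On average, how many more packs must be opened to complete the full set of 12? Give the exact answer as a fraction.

Starting from 7 distinct types, each trial gives a new one with probability (12−i)/12 when i types are held, so the wait for the next new type is 12/(12−i).
E = 12/5 + 12/4 + 12/3 + 12/2 + 12/1 = 137/5.

137/5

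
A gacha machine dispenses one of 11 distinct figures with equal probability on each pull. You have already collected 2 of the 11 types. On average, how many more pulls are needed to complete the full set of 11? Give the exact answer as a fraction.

78419/2520

Starting from 2 distinct types, each trial gives a new one with probability (11−i)/11 when i types are held, so the wait for the next new type is 11/(11−i).
E = 11/9 + 11/8 + 11/7 + 11/6 + 11/5 + 11/4 + 11/3 + 11/2 + 11/1 = 78419/2520.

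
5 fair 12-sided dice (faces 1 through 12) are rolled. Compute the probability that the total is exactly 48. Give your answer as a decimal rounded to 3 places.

There are 12^5 = 248832 equally likely outcomes.
The number of ordered 5-tuples from {1,…,12} summing to 48 is 1815.
P(sum = 48) = 1815/248832 = 605/82944 ≈ 0.007.

0.007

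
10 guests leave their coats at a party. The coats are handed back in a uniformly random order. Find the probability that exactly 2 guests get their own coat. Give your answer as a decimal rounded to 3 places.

0.184

Choose which 2 of the 10 are fixed: C(10,2) = 45 ways.
The remaining 8 must have no fixed point: D(8) = 14833.
P = 45·14833/3628800 = 2119/11520 ≈ 0.184.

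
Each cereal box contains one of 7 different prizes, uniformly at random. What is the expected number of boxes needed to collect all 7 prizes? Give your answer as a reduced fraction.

After i distinct types are collected, each trial gives a new one with probability (7−i)/7, so the expected wait for the next new type is 7/(7−i).
E = 7/7 + 7/6 + 7/5 + 7/4 + 7/3 + 7/2 + 7/1 = 363/20.

363/20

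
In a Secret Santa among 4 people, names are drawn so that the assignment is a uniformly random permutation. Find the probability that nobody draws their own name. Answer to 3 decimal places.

This is the derangement probability: permutations of 4 with no fixed point.
D(4) = 4! · (1 − 1/1! + 1/2! − ··· + (−1)^4/4!) = 9.
P = 9/24 = 3/8 ≈ 0.375.

0.375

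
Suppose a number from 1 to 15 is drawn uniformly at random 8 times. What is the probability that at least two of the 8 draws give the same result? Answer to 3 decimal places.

P(all 8 different) = 15/15 · 14/15 · ··· · 8/15 ≈ 0.101.
P(at least two equal) = 1 − 0.101 = 0.899.

0.899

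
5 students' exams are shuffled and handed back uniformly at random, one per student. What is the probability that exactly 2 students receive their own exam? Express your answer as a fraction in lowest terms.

Choose which 2 of the 5 are fixed: C(5,2) = 10 ways.
The remaining 3 must have no fixed point: D(3) = 2.
P = 10·2/120 = 1/6.

1/6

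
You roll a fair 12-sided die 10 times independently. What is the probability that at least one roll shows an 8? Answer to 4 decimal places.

P(no roll shows an 8) = (11/12)^10 ≈ 0.4189.
P(at least one) = 1 − 0.4189 = 0.5811.

0.5811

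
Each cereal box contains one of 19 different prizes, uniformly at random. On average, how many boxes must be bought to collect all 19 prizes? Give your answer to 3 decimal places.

67.407

After i distinct types are collected, each trial gives a new one with probability (19−i)/19, so the expected wait for the next new type is 19/(19−i).
E = 19/19 + 19/18 + 19/17 + 19/16 + 19/15 + 19/14 + 19/13 + 19/12 + 19/11 + 19/10 + 19/9 + 19/8 + 19/7 + 19/6 + 19/5 + 19/4 + 19/3 + 19/2 + 19/1 = 275295799/4084080 ≈ 67.407.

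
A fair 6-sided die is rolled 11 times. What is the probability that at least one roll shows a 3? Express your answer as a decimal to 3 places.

P(no roll shows a 3) = (5/6)^11 ≈ 0.135.
P(at least one) = 1 − 0.135 = 0.865.

0.865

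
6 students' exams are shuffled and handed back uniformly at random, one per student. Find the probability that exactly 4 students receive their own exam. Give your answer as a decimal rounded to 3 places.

0.021

Choose which 4 of the 6 are fixed: C(6,4) = 15 ways.
The remaining 2 must have no fixed point: D(2) = 1.
P = 15·1/720 = 1/48 ≈ 0.021.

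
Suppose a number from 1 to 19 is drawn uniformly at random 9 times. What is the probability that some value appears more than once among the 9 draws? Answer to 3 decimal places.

P(all 9 different) = 19/19 · 18/19 · ··· · 11/19 ≈ 0.104.
P(at least two equal) = 1 − 0.104 = 0.896.

0.896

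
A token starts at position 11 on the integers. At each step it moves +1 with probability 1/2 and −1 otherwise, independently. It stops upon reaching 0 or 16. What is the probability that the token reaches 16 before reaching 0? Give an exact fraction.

11/16

With a fair step, P(i) = ½P(i−1) + ½P(i+1) with P(0)=0, P(16)=1 has the linear solution P(i) = i/16.
P(11) = 11/16.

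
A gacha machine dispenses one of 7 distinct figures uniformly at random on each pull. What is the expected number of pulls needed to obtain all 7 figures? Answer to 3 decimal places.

After i distinct types are collected, each trial gives a new one with probability (7−i)/7, so the expected wait for the next new type is 7/(7−i).
E = 7/7 + 7/6 + 7/5 + 7/4 + 7/3 + 7/2 + 7/1 = 363/20 ≈ 18.150.

18.150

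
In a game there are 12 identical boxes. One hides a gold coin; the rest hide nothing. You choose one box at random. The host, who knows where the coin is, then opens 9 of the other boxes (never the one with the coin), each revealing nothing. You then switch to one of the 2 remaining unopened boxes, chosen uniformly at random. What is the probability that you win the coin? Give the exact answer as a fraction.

11/24

Your original box holds the coin with probability 1/12, so the other 11 collectively hold it with probability 11/12.
The host can always find 9 empty boxes to open, so the reveals don't change that 11/12; it is now spread over the 2 remaining unopened boxes.
P(win by switching) = (11/12) · (1/2) = 11/24.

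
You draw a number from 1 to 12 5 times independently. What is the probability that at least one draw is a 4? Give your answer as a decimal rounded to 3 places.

0.353

P(no draw is a 4) = (11/12)^5 ≈ 0.647.
P(at least one) = 1 − 0.647 = 0.353.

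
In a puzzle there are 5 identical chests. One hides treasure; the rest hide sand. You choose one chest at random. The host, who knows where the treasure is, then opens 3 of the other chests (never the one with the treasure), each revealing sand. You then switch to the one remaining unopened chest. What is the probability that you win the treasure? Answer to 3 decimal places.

Your original chest holds the treasure with probability 1/5, so the other 4 collectively hold it with probability 4/5.
The host can always find 3 empty chests to open, so the reveals don't change that 4/5; it is now spread over the 1 remaining unopened chest.
P(win by switching) = (4/5) · (1/1) = 4/5 ≈ 0.800.

0.800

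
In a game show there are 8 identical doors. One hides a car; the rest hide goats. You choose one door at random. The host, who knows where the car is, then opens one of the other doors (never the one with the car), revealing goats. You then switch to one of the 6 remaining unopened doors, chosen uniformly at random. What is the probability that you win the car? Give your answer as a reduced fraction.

Your original door holds the car with probability 1/8, so the other 7 collectively hold it with probability 7/8.
The host can always find an empty door to open, so this doesn't change that 7/8; it is now spread over the 6 remaining unopened doors.
P(win by switching) = (7/8) · (1/6) = 7/48.

7/48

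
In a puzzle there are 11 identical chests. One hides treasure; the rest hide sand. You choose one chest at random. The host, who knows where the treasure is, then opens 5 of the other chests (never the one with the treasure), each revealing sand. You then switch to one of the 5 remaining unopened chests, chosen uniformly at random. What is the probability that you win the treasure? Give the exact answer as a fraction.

Your original chest holds the treasure with probability 1/11, so the other 10 collectively hold it with probability 10/11.
The host can always find 5 empty chests to open, so the reveals don't change that 10/11; it is now spread over the 5 remaining unopened chests.
P(win by switching) = (10/11) · (1/5) = 2/11.

2/11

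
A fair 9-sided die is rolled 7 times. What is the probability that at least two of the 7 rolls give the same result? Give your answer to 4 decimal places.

0.9621

P(all 7 different) = 9/9 · 8/9 · ··· · 3/9 ≈ 0.0379.
P(at least two equal) = 1 − 0.0379 = 0.9621.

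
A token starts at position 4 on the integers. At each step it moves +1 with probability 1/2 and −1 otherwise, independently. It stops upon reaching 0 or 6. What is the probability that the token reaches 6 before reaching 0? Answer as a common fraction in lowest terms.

With a fair step, P(i) = ½P(i−1) + ½P(i+1) with P(0)=0, P(6)=1 has the linear solution P(i) = i/6.
P(4) = 4/6 = 2/3.

2/3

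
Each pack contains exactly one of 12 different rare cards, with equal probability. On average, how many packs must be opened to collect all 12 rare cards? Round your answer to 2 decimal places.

37.24

After i distinct types are collected, each trial gives a new one with probability (12−i)/12, so the expected wait for the next new type is 12/(12−i).
E = 12/12 + 12/11 + 12/10 + 12/9 + 12/8 + 12/7 + 12/6 + 12/5 + 12/4 + 12/3 + 12/2 + 12/1 = 86021/2310 ≈ 37.24.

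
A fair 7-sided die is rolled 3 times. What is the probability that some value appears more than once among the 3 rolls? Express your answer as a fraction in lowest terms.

19/49

P(all 3 different) = 7/7 · 6/7 · ··· · 5/7 = 30/49.
P(at least two equal) = 1 − 30/49 = 19/49.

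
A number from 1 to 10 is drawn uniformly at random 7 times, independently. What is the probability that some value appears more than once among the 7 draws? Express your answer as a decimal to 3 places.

P(all 7 different) = 10/10 · 9/10 · ··· · 4/10 ≈ 0.060.
P(at least two equal) = 1 − 0.060 = 0.940.

0.940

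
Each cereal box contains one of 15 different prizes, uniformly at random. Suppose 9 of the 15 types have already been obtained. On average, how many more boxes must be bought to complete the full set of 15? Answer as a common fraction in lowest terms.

147/4

Starting from 9 distinct types, each trial gives a new one with probability (15−i)/15 when i types are held, so the wait for the next new type is 15/(15−i).
E = 15/6 + 15/5 + 15/4 + 15/3 + 15/2 + 15/1 = 147/4.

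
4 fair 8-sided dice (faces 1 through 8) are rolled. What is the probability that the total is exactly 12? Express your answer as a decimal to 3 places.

0.039

There are 8^4 = 4096 equally likely outcomes.
The number of ordered 4-tuples from {1,…,8} summing to 12 is 161.
P(sum = 12) = 161/4096 ≈ 0.039.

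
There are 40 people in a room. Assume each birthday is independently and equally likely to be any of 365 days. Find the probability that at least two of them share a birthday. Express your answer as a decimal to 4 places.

It's easier to compute the probability that all 40 are distinct.
P(all distinct) = 365/365 · 364/365 · ··· · 326/365 ≈ 0.1088.
So the probability of at least one match is 1 − 0.1088 = 0.8912.

0.8912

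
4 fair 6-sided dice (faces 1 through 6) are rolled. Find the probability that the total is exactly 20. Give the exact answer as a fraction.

35/1296

There are 6^4 = 1296 equally likely outcomes.
The number of ordered 4-tuples from {1,…,6} summing to 20 is 35.
P(sum = 20) = 35/1296.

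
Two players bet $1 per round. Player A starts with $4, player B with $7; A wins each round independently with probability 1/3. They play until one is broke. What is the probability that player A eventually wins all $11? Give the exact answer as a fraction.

15/2047

Let r = q/p = (2/3)/(1/3) = 2. The recurrence P(i) = p·P(i+1) + q·P(i−1) with P(0)=0, P(11)=1 gives P(i) = (1 − r^i)/(1 − r^11).
P(4) = (1 − (2)^4) / (1 − (2)^11) = 15/2047.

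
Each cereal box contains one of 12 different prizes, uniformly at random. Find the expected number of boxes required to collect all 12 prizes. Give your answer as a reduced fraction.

86021/2310

After i distinct types are collected, each trial gives a new one with probability (12−i)/12, so the expected wait for the next new type is 12/(12−i).
E = 12/12 + 12/11 + 12/10 + 12/9 + 12/8 + 12/7 + 12/6 + 12/5 + 12/4 + 12/3 + 12/2 + 12/1 = 86021/2310.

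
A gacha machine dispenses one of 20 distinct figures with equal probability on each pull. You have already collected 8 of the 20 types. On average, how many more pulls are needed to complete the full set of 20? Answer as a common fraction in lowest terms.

Starting from 8 distinct types, each trial gives a new one with probability (20−i)/20 when i types are held, so the wait for the next new type is 20/(20−i).
E = 20/12 + 20/11 + 20/10 + 20/9 + 20/8 + 20/7 + 20/6 + 20/5 + 20/4 + 20/3 + 20/2 + 20/1 = 86021/1386.

86021/1386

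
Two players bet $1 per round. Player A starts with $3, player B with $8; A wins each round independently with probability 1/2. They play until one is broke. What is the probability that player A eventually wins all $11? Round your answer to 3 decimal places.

With a fair step, P(i) = ½P(i−1) + ½P(i+1) with P(0)=0, P(11)=1 has the linear solution P(i) = i/11.
P(3) = 3/11 ≈ 0.273.

0.273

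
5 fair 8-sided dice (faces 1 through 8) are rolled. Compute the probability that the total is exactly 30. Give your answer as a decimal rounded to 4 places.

There are 8^5 = 32768 equally likely outcomes.
The number of ordered 5-tuples from {1,…,8} summing to 30 is 926.
P(sum = 30) = 926/32768 = 463/16384 ≈ 0.0283.

0.0283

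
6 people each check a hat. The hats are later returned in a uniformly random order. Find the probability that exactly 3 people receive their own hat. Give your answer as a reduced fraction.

Choose which 3 of the 6 are fixed: C(6,3) = 20 ways.
The remaining 3 must have no fixed point: D(3) = 2.
P = 20·2/720 = 1/18.

1/18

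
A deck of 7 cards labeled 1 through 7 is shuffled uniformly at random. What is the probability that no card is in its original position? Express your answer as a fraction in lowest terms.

103/280

This is the derangement probability: permutations of 7 with no fixed point.
D(7) = 7! · (1 − 1/1! + 1/2! − ··· + (−1)^7/7!) = 1854.
P = 1854/5040 = 103/280.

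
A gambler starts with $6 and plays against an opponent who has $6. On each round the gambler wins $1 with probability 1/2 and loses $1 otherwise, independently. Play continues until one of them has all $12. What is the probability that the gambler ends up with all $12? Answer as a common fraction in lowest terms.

With a fair step, P(i) = ½P(i−1) + ½P(i+1) with P(0)=0, P(12)=1 has the linear solution P(i) = i/12.
P(6) = 6/12 = 1/2.

1/2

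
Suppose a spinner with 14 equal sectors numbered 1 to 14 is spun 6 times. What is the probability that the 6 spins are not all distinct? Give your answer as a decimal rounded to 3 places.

0.713

P(all 6 different) = 14/14 · 13/14 · ··· · 9/14 ≈ 0.287.
P(at least two equal) = 1 − 0.287 = 0.713.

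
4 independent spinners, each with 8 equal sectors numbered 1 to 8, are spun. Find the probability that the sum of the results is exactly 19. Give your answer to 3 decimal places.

There are 8^4 = 4096 equally likely outcomes.
The number of ordered 4-tuples from {1,…,8} summing to 19 is 336.
P(sum = 19) = 336/4096 = 21/256 ≈ 0.082.

0.082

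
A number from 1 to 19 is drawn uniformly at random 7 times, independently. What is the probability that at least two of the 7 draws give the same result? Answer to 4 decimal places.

0.7159

P(all 7 different) = 19/19 · 18/19 · ··· · 13/19 ≈ 0.2841.
P(at least two equal) = 1 − 0.2841 = 0.7159.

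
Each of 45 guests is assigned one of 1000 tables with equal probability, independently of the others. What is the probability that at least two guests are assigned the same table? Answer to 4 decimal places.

It's easier to compute the probability that all 45 are distinct.
P(all distinct) = 1000/1000 · 999/1000 · ··· · 956/1000 ≈ 0.3660.
So the probability of at least one match is 1 − 0.3660 = 0.6340.

0.6340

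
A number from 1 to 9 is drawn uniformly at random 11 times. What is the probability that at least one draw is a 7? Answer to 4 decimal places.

0.7263

P(no draw is a 7) = (8/9)^11 ≈ 0.2737.
P(at least one) = 1 − 0.2737 = 0.7263.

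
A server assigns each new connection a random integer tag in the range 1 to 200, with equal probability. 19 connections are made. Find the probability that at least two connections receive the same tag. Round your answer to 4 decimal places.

It's easier to compute the probability that all 19 are distinct.
P(all distinct) = 200/200 · 199/200 · ··· · 182/200 ≈ 0.4137.
So the probability of at least one match is 1 − 0.4137 = 0.5863.

0.5863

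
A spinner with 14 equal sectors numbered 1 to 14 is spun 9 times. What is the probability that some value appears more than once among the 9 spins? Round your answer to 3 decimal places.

0.965

P(all 9 different) = 14/14 · 13/14 · ··· · 6/14 ≈ 0.035.
P(at least two equal) = 1 − 0.035 = 0.965.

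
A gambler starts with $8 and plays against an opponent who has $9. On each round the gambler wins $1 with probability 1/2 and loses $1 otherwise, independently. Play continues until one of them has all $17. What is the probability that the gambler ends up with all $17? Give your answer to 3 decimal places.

0.471

With a fair step, P(i) = ½P(i−1) + ½P(i+1) with P(0)=0, P(17)=1 has the linear solution P(i) = i/17.
P(8) = 8/17 ≈ 0.471.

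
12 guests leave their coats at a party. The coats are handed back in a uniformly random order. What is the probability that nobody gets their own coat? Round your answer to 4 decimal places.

This is the derangement probability: permutations of 12 with no fixed point.
D(12) = 12! · (1 − 1/1! + 1/2! − ··· + (−1)^12/12!) = 176214841.
P = 176214841/479001600 = 16019531/43545600 ≈ 0.3679.

0.3679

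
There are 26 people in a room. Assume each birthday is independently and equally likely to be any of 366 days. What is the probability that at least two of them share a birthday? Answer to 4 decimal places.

0.5972

It's easier to compute the probability that all 26 are distinct.
P(all distinct) = 366/366 · 365/366 · ··· · 341/366 ≈ 0.4028.
So the probability of at least one match is 1 − 0.4028 = 0.5972.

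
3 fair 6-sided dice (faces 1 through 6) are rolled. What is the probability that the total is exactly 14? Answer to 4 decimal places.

There are 6^3 = 216 equally likely outcomes.
The number of ordered 3-tuples from {1,…,6} summing to 14 is 15.
P(sum = 14) = 15/216 = 5/72 ≈ 0.0694.

0.0694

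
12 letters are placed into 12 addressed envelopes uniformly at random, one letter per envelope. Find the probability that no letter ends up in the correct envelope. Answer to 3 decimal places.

This is the derangement probability: permutations of 12 with no fixed point.
D(12) = 12! · (1 − 1/1! + 1/2! − ··· + (−1)^12/12!) = 176214841.
P = 176214841/479001600 = 16019531/43545600 ≈ 0.368.

0.368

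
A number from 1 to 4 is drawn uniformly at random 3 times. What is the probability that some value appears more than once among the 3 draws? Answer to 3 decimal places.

0.625

P(all 3 different) = 4/4 · 3/4 · ··· · 2/4 ≈ 0.375.
P(at least two equal) = 1 − 0.375 = 0.625.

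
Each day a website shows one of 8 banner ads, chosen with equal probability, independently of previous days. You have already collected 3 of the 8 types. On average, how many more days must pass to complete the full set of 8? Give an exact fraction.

274/15

Starting from 3 distinct types, each trial gives a new one with probability (8−i)/8 when i types are held, so the wait for the next new type is 8/(8−i).
E = 8/5 + 8/4 + 8/3 + 8/2 + 8/1 = 274/15.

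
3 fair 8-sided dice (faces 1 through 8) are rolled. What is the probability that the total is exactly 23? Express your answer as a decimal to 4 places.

0.0059

There are 8^3 = 512 equally likely outcomes.
The number of ordered 3-tuples from {1,…,8} summing to 23 is 3.
P(sum = 23) = 3/512 ≈ 0.0059.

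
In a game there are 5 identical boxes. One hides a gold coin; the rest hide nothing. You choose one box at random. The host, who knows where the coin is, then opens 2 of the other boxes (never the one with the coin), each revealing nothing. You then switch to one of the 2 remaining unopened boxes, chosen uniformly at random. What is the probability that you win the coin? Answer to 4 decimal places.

Your original box holds the coin with probability 1/5, so the other 4 collectively hold it with probability 4/5.
The host can always find 2 empty boxes to open, so the reveals don't change that 4/5; it is now spread over the 2 remaining unopened boxes.
P(win by switching) = (4/5) · (1/2) = 2/5 ≈ 0.4000.

0.4000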